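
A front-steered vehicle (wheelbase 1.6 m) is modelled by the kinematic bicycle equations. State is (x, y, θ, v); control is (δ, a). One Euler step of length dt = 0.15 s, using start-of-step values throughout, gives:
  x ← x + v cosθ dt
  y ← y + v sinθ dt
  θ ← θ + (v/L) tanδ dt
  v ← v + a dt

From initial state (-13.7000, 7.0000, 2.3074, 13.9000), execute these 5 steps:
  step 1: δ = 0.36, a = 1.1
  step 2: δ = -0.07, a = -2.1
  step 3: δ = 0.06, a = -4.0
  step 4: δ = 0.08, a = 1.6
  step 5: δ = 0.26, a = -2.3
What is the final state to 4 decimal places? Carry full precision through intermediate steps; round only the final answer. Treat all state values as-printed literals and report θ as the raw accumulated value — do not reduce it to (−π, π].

(-22.7445, 11.3353, 3.2157, 13.0450)

after step 1 (δ=0.36, a=1.1): (-15.100653, 8.544473, 2.797900, 14.065000)
after step 2 (δ=-0.07, a=-2.1): (-17.087018, 9.255387, 2.705447, 13.750000)
after step 3 (δ=0.06, a=-4.0): (-18.956441, 10.126688, 2.782884, 13.150000)
after step 4 (δ=0.08, a=1.6): (-20.803393, 10.819164, 2.881720, 13.390000)
after step 5 (δ=0.26, a=-2.3): (-22.744453, 11.335263, 3.215660, 13.045000)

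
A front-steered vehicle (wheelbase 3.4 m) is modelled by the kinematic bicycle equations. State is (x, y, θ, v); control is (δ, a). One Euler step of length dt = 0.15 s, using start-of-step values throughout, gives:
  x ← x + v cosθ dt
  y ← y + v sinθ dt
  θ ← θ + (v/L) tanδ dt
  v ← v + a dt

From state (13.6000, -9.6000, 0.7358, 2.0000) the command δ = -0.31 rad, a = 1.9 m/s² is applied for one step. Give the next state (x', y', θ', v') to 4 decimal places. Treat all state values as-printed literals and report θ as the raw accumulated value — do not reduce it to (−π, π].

x' = 13.6000 + 2.0000·cos(0.7358)·0.15 = 13.8224
y' = -9.6000 + 2.0000·sin(0.7358)·0.15 = -9.3986
θ' = 0.7358 + (2.0000/3.4)·tan(-0.31)·0.15 = 0.7075
v' = 2.0000 + 1.9000·0.15 = 2.2850

(13.8224, -9.3986, 0.7075, 2.2850)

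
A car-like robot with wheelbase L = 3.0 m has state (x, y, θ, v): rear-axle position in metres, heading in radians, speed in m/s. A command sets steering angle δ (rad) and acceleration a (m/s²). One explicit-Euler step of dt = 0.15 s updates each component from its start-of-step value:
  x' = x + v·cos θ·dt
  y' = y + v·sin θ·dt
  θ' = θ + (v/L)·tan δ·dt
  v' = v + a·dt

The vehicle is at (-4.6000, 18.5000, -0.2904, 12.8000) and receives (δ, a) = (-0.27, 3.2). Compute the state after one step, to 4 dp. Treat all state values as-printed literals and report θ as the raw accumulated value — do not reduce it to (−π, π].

(-2.7604, 17.9502, -0.4675, 13.2800)

x' = -4.6000 + 12.8000·cos(-0.2904)·0.15 = -2.7604
y' = 18.5000 + 12.8000·sin(-0.2904)·0.15 = 17.9502
θ' = -0.2904 + (12.8000/3.0)·tan(-0.27)·0.15 = -0.4675
v' = 12.8000 + 3.2000·0.15 = 13.2800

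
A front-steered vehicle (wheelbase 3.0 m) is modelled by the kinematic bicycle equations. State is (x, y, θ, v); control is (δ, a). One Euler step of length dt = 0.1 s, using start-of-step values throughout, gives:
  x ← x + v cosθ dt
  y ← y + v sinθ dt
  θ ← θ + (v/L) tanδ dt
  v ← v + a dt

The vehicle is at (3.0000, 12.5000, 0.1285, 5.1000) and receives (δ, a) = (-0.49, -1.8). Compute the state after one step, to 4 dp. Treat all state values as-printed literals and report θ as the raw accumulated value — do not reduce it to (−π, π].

(3.5058, 12.5654, 0.0378, 4.9200)

x' = 3.0000 + 5.1000·cos(0.1285)·0.1 = 3.5058
y' = 12.5000 + 5.1000·sin(0.1285)·0.1 = 12.5654
θ' = 0.1285 + (5.1000/3.0)·tan(-0.49)·0.1 = 0.0378
v' = 5.1000 − 1.8000·0.1 = 4.9200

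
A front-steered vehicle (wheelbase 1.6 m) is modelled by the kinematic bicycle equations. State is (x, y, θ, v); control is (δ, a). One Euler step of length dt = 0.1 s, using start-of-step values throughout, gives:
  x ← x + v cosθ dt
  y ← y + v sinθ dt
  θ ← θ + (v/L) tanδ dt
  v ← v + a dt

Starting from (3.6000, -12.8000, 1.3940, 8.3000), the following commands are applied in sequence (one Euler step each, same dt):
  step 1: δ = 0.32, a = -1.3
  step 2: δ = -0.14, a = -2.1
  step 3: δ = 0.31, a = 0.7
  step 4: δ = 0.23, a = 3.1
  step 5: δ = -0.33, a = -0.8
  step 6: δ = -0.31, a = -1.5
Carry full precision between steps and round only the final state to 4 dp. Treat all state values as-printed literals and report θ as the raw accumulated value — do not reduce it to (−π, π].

(3.5614, -7.9288, 1.4269, 8.1100)

after step 1 (δ=0.32, a=-1.3): (3.745978, -11.982938, 1.565908, 8.170000)
after step 2 (δ=-0.14, a=-2.1): (3.749971, -11.165948, 1.493950, 7.960000)
after step 3 (δ=0.31, a=0.7): (3.811081, -10.372297, 1.653313, 8.030000)
after step 4 (δ=0.23, a=3.1): (3.744895, -9.572029, 1.770824, 8.340000)
after step 5 (δ=-0.33, a=-0.8): (3.579182, -8.754658, 1.592283, 8.260000)
after step 6 (δ=-0.31, a=-1.5): (3.561436, -7.928849, 1.426913, 8.110000)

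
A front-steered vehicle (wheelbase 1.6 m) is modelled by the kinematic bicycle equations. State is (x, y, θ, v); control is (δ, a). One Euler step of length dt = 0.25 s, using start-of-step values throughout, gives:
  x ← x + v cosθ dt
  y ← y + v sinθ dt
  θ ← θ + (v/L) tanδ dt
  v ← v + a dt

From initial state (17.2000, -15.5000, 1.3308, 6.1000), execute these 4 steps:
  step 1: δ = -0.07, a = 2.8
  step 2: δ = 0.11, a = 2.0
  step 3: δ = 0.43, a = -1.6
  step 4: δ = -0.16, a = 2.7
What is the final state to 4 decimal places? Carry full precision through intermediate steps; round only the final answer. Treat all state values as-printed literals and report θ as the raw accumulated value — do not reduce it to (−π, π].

after step 1 (δ=-0.07, a=2.8): (17.562491, -14.018708, 1.263972, 6.800000)
after step 2 (δ=0.11, a=2.0): (18.075947, -12.398102, 1.381321, 7.300000)
after step 3 (δ=0.43, a=-1.6): (18.419674, -10.605764, 1.904435, 6.900000)
after step 4 (δ=-0.16, a=2.7): (17.854765, -8.975886, 1.730448, 7.575000)

(17.8548, -8.9759, 1.7304, 7.5750)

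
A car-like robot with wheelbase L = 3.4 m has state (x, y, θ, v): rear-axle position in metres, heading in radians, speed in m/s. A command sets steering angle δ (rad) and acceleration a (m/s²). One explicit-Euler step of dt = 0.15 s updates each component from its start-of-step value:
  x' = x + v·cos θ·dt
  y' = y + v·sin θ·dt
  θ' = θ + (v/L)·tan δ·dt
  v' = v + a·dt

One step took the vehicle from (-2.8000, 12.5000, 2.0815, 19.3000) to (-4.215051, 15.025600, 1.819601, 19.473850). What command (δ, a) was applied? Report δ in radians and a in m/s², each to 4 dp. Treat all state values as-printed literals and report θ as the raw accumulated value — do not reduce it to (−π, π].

δ = -0.2984, a = 1.1590

a = (v'−v)/dt = (0.173850)/0.15 = 1.1590
Δθ = θ'−θ = -0.261899;  (v·dt/L) = 19.3000·0.15/3.4 = 0.851471
tan δ = Δθ·L/(v·dt) = -0.307584  →  δ = -0.2984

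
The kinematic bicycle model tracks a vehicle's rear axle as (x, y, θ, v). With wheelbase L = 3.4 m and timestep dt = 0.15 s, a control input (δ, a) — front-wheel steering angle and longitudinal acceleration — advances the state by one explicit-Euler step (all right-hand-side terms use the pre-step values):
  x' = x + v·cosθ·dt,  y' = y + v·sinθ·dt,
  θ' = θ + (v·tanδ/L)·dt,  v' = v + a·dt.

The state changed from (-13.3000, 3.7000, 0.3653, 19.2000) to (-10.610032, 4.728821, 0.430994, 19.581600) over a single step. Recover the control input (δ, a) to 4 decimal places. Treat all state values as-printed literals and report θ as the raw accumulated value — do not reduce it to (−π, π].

a = (v'−v)/dt = (0.381600)/0.15 = 2.5440
Δθ = θ'−θ = 0.065694;  (v·dt/L) = 19.2000·0.15/3.4 = 0.847059
tan δ = Δθ·L/(v·dt) = 0.077555  →  δ = 0.0774

δ = 0.0774, a = 2.5440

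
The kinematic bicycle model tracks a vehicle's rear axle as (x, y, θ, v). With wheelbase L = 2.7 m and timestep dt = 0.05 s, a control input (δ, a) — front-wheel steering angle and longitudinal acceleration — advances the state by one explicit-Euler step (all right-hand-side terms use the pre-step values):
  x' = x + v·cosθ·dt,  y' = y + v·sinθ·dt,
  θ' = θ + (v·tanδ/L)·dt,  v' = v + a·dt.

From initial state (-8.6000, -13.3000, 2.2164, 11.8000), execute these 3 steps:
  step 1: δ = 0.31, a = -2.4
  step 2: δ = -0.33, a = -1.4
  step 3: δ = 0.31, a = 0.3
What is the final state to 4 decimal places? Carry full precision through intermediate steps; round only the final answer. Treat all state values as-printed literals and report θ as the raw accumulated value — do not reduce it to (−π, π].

after step 1 (δ=0.31, a=-2.4): (-8.954992, -12.828745, 2.286397, 11.680000)
after step 2 (δ=-0.33, a=-1.4): (-9.338137, -12.388001, 2.212311, 11.610000)
after step 3 (δ=0.31, a=0.3): (-9.685514, -11.922910, 2.281181, 11.625000)

(-9.6855, -11.9229, 2.2812, 11.6250)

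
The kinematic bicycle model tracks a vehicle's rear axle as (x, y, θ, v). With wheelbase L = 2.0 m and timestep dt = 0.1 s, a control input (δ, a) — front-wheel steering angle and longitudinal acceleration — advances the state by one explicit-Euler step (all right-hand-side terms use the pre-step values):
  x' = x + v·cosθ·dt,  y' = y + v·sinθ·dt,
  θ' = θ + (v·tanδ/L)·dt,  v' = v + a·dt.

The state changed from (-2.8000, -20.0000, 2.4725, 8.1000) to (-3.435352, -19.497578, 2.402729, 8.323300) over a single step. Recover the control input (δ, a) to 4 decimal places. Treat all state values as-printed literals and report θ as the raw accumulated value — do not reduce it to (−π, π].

a = (v'−v)/dt = (0.223300)/0.1 = 2.2330
Δθ = θ'−θ = -0.069771;  (v·dt/L) = 8.1000·0.1/2.0 = 0.405000
tan δ = Δθ·L/(v·dt) = -0.172274  →  δ = -0.1706

δ = -0.1706, a = 2.2330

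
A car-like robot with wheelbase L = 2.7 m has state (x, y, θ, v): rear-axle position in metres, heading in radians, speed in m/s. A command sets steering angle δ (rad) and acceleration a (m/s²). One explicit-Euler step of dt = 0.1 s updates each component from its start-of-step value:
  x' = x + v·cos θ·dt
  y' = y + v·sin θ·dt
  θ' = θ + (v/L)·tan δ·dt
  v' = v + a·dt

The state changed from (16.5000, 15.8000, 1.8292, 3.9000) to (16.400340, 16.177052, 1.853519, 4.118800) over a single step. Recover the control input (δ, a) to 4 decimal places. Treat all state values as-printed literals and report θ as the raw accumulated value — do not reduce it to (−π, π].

a = (v'−v)/dt = (0.218800)/0.1 = 2.1880
Δθ = θ'−θ = 0.024319;  (v·dt/L) = 3.9000·0.1/2.7 = 0.144444
tan δ = Δθ·L/(v·dt) = 0.168362  →  δ = 0.1668

δ = 0.1668, a = 2.1880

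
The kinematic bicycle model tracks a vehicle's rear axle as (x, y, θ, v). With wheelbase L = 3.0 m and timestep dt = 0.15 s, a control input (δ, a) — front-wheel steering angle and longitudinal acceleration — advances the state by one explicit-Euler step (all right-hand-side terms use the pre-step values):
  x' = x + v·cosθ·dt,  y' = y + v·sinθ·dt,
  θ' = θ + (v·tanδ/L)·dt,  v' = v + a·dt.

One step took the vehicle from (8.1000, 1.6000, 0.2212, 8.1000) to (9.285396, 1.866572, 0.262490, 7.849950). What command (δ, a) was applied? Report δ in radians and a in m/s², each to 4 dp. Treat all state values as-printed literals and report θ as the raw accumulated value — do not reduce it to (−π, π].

a = (v'−v)/dt = (-0.250050)/0.15 = -1.6670
Δθ = θ'−θ = 0.041290;  (v·dt/L) = 8.1000·0.15/3.0 = 0.405000
tan δ = Δθ·L/(v·dt) = 0.101951  →  δ = 0.1016

δ = 0.1016, a = -1.6670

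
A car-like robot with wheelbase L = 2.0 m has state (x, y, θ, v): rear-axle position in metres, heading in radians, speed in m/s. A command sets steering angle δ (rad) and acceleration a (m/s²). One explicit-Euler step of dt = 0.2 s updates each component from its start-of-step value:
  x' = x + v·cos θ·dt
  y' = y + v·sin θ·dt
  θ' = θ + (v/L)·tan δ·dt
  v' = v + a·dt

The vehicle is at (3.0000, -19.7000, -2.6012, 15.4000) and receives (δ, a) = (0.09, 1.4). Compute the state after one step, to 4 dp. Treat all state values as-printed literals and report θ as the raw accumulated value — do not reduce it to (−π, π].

(0.3589, -21.2846, -2.4622, 15.6800)

x' = 3.0000 + 15.4000·cos(-2.6012)·0.2 = 0.3589
y' = -19.7000 + 15.4000·sin(-2.6012)·0.2 = -21.2846
θ' = -2.6012 + (15.4000/2.0)·tan(0.09)·0.2 = -2.4622
v' = 15.4000 + 1.4000·0.2 = 15.6800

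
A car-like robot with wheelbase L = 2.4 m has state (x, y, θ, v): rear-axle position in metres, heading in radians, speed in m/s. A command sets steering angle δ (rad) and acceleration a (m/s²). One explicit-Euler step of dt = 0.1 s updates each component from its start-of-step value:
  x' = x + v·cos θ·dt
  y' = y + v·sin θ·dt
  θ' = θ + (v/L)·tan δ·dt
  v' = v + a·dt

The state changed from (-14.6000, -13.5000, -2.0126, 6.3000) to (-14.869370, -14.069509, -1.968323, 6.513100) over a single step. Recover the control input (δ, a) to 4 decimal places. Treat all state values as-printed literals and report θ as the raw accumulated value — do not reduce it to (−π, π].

δ = 0.1671, a = 2.1310

a = (v'−v)/dt = (0.213100)/0.1 = 2.1310
Δθ = θ'−θ = 0.044277;  (v·dt/L) = 6.3000·0.1/2.4 = 0.262500
tan δ = Δθ·L/(v·dt) = 0.168674  →  δ = 0.1671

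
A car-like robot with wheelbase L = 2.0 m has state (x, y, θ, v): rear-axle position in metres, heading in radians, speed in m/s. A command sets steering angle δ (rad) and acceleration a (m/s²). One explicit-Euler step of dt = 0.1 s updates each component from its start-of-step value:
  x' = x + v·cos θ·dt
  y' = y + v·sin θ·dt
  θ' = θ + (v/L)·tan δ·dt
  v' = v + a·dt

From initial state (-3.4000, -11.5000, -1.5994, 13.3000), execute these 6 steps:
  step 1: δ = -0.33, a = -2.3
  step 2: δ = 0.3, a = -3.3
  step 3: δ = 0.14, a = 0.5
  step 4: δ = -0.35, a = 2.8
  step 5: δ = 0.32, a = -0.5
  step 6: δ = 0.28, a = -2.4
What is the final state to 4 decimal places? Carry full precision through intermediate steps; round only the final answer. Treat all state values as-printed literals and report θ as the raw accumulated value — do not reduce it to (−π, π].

(-4.0258, -19.2273, -1.3649, 12.7800)

after step 1 (δ=-0.33, a=-2.3): (-3.438038, -12.829456, -1.827179, 13.070000)
after step 2 (δ=0.3, a=-3.3): (-3.769471, -14.093735, -1.625028, 12.740000)
after step 3 (δ=0.14, a=0.5): (-3.838528, -15.365862, -1.535261, 12.790000)
after step 4 (δ=-0.35, a=2.8): (-3.793087, -16.644054, -1.768696, 13.070000)
after step 5 (δ=0.32, a=-0.5): (-4.050057, -17.925544, -1.552133, 13.020000)
after step 6 (δ=0.28, a=-2.4): (-4.025760, -19.227317, -1.364935, 12.780000)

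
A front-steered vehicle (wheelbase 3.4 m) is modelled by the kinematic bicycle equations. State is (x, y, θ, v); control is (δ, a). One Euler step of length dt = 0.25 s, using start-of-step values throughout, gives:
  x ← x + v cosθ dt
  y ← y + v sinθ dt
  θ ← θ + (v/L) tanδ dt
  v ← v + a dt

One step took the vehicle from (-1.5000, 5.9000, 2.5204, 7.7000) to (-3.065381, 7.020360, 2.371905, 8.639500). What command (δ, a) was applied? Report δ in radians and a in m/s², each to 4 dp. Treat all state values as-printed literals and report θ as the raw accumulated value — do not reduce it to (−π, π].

a = (v'−v)/dt = (0.939500)/0.25 = 3.7580
Δθ = θ'−θ = -0.148495;  (v·dt/L) = 7.7000·0.25/3.4 = 0.566176
tan δ = Δθ·L/(v·dt) = -0.262277  →  δ = -0.2565

δ = -0.2565, a = 3.7580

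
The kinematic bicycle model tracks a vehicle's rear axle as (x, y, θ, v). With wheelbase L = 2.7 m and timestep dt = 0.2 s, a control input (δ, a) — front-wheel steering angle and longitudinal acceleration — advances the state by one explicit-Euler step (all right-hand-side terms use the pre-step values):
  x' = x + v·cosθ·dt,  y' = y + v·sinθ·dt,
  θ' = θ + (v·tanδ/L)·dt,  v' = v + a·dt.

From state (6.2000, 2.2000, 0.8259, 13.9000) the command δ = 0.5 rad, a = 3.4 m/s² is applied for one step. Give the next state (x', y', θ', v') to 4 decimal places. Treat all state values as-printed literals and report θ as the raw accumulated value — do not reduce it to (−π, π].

x' = 6.2000 + 13.9000·cos(0.8259)·0.2 = 8.0845
y' = 2.2000 + 13.9000·sin(0.8259)·0.2 = 4.2437
θ' = 0.8259 + (13.9000/2.7)·tan(0.5)·0.2 = 1.3884
v' = 13.9000 + 3.4000·0.2 = 14.5800

(8.0845, 4.2437, 1.3884, 14.5800)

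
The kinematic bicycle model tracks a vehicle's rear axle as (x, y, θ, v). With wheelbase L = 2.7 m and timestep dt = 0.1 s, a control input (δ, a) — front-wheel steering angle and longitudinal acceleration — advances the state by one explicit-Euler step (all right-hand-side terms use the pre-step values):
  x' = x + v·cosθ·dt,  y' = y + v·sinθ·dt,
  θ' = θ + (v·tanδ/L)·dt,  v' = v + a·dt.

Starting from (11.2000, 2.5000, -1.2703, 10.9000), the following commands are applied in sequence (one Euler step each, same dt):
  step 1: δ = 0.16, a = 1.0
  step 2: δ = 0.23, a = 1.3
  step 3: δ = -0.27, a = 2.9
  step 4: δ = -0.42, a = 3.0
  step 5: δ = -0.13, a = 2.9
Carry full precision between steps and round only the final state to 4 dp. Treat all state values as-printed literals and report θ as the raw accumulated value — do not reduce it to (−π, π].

(12.9839, -2.7966, -1.4695, 12.0100)

after step 1 (δ=0.16, a=1.0): (11.522634, 1.458843, -1.205151, 11.000000)
after step 2 (δ=0.23, a=1.3): (11.915942, 0.431561, -1.109759, 11.130000)
after step 3 (δ=-0.27, a=2.9): (12.411090, -0.565232, -1.223845, 11.420000)
after step 4 (δ=-0.42, a=3.0): (12.799408, -1.639185, -1.412728, 11.720000)
after step 5 (δ=-0.13, a=2.9): (12.983893, -2.796574, -1.469478, 12.010000)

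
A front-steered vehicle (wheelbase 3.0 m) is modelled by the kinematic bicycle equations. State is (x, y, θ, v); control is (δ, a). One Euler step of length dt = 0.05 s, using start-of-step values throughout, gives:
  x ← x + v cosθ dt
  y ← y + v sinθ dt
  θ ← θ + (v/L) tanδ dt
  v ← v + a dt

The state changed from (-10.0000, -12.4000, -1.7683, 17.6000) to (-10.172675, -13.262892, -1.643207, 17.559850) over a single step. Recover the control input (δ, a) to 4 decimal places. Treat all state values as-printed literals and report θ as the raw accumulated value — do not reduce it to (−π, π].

a = (v'−v)/dt = (-0.040150)/0.05 = -0.8030
Δθ = θ'−θ = 0.125093;  (v·dt/L) = 17.6000·0.05/3.0 = 0.293333
tan δ = Δθ·L/(v·dt) = 0.426453  →  δ = 0.4031

δ = 0.4031, a = -0.8030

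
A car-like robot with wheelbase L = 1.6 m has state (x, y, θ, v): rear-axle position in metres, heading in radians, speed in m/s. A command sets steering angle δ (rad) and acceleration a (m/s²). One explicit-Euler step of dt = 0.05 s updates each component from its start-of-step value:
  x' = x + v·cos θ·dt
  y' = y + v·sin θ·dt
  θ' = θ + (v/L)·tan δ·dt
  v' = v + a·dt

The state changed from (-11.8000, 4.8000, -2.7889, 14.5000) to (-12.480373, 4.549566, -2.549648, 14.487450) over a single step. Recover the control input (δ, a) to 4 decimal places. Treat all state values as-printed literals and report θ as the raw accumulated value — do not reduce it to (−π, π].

δ = 0.4858, a = -0.2510

a = (v'−v)/dt = (-0.012550)/0.05 = -0.2510
Δθ = θ'−θ = 0.239252;  (v·dt/L) = 14.5000·0.05/1.6 = 0.453125
tan δ = Δθ·L/(v·dt) = 0.528004  →  δ = 0.4858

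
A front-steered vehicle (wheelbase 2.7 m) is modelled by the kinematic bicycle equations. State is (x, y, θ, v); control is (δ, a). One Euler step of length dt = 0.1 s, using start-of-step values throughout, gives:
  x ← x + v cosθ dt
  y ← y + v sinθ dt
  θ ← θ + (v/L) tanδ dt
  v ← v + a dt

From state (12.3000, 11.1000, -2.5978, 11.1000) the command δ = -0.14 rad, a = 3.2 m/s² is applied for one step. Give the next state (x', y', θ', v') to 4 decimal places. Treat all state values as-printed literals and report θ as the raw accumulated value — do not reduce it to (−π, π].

(11.3501, 10.5257, -2.6557, 11.4200)

x' = 12.3000 + 11.1000·cos(-2.5978)·0.1 = 11.3501
y' = 11.1000 + 11.1000·sin(-2.5978)·0.1 = 10.5257
θ' = -2.5978 + (11.1000/2.7)·tan(-0.14)·0.1 = -2.6557
v' = 11.1000 + 3.2000·0.1 = 11.4200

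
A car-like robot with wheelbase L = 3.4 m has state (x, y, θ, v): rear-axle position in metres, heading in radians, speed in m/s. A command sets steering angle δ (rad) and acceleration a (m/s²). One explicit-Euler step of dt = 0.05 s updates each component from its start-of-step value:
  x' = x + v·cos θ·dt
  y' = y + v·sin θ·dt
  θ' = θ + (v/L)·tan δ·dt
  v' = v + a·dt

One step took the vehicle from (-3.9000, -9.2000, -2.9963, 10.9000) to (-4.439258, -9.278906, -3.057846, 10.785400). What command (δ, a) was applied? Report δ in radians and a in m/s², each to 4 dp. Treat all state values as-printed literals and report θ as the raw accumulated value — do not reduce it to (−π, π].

a = (v'−v)/dt = (-0.114600)/0.05 = -2.2920
Δθ = θ'−θ = -0.061546;  (v·dt/L) = 10.9000·0.05/3.4 = 0.160294
tan δ = Δθ·L/(v·dt) = -0.383957  →  δ = -0.3666

δ = -0.3666, a = -2.2920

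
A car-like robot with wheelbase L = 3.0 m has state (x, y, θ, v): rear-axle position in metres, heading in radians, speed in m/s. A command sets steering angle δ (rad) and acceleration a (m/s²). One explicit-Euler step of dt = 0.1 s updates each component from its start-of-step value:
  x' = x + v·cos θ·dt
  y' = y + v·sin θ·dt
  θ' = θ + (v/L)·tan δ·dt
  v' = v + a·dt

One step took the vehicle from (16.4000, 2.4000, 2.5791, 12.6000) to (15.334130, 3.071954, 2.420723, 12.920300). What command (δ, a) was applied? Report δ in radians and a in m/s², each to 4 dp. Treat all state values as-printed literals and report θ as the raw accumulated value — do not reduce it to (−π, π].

δ = -0.3606, a = 3.2030

a = (v'−v)/dt = (0.320300)/0.1 = 3.2030
Δθ = θ'−θ = -0.158377;  (v·dt/L) = 12.6000·0.1/3.0 = 0.420000
tan δ = Δθ·L/(v·dt) = -0.377088  →  δ = -0.3606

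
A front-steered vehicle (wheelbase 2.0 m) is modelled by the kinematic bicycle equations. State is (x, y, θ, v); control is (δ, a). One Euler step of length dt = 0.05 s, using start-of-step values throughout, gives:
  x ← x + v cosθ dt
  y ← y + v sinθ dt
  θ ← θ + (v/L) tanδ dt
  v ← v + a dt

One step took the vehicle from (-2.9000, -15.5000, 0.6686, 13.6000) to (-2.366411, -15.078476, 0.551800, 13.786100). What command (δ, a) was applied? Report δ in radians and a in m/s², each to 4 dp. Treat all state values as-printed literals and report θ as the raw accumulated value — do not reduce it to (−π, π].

δ = -0.3309, a = 3.7220

a = (v'−v)/dt = (0.186100)/0.05 = 3.7220
Δθ = θ'−θ = -0.116800;  (v·dt/L) = 13.6000·0.05/2.0 = 0.340000
tan δ = Δθ·L/(v·dt) = -0.343529  →  δ = -0.3309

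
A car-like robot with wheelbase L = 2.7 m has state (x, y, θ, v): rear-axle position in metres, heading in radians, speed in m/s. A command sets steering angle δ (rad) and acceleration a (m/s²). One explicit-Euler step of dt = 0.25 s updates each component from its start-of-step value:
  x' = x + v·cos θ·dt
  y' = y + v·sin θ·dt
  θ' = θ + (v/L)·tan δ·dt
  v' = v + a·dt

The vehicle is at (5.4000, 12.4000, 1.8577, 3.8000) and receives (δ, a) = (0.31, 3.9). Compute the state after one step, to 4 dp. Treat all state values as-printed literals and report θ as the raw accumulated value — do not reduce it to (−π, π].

x' = 5.4000 + 3.8000·cos(1.8577)·0.25 = 5.1312
y' = 12.4000 + 3.8000·sin(1.8577)·0.25 = 13.3112
θ' = 1.8577 + (3.8000/2.7)·tan(0.31)·0.25 = 1.9704
v' = 3.8000 + 3.9000·0.25 = 4.7750

(5.1312, 13.3112, 1.9704, 4.7750)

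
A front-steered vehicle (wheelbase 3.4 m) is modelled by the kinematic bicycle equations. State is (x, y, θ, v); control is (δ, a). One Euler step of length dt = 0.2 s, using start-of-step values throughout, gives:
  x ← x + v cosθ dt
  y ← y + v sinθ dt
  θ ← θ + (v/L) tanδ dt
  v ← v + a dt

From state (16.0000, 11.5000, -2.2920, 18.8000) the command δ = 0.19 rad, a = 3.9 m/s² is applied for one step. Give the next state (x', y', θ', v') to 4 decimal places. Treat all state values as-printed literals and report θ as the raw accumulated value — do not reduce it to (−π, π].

x' = 16.0000 + 18.8000·cos(-2.2920)·0.2 = 13.5173
y' = 11.5000 + 18.8000·sin(-2.2920)·0.2 = 8.6762
θ' = -2.2920 + (18.8000/3.4)·tan(0.19)·0.2 = -2.0793
v' = 18.8000 + 3.9000·0.2 = 19.5800

(13.5173, 8.6762, -2.0793, 19.5800)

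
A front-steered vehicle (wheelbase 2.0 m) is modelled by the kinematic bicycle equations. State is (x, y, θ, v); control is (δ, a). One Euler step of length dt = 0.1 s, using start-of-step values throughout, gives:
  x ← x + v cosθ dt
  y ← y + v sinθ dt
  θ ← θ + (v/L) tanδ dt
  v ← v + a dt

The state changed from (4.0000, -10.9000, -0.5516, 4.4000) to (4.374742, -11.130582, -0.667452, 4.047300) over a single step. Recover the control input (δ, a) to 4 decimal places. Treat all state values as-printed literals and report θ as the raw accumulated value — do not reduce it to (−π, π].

a = (v'−v)/dt = (-0.352700)/0.1 = -3.5270
Δθ = θ'−θ = -0.115852;  (v·dt/L) = 4.4000·0.1/2.0 = 0.220000
tan δ = Δθ·L/(v·dt) = -0.526600  →  δ = -0.4847

δ = -0.4847, a = -3.5270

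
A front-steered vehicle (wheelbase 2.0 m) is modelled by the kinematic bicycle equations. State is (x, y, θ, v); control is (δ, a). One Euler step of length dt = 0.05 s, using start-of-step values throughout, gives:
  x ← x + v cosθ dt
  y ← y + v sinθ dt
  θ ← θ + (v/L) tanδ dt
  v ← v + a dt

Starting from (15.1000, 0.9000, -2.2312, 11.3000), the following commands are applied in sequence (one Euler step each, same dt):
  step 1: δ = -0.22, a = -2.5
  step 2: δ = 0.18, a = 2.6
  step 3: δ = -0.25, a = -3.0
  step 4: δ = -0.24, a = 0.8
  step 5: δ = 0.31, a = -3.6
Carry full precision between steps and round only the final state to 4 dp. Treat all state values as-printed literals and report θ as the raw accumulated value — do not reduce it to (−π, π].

(13.2465, -1.2017, -2.2943, 11.0150)

after step 1 (δ=-0.22, a=-2.5): (14.753409, 0.453794, -2.294372, 11.175000)
after step 2 (δ=0.18, a=2.6): (14.383478, 0.035043, -2.243535, 11.305000)
after step 3 (δ=-0.25, a=-3.0): (14.031253, -0.407049, -2.315701, 11.155000)
after step 4 (δ=-0.24, a=0.8): (13.653154, -0.817081, -2.383946, 11.195000)
after step 5 (δ=0.31, a=-3.6): (13.246520, -1.201749, -2.294294, 11.015000)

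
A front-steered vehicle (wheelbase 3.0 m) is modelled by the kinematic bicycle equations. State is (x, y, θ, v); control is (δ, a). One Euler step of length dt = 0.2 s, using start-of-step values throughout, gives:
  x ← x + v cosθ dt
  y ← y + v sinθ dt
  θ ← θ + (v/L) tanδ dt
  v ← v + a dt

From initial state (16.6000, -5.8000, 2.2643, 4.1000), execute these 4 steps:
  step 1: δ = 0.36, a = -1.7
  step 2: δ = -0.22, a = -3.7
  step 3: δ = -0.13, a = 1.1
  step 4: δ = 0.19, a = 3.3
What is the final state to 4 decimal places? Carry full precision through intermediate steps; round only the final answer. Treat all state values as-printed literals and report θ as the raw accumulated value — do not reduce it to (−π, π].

(14.7065, -3.7079, 2.3263, 3.9000)

after step 1 (δ=0.36, a=-1.7): (16.075827, -5.169411, 2.367183, 3.760000)
after step 2 (δ=-0.22, a=-3.7): (15.538272, -4.643542, 2.311130, 3.020000)
after step 3 (δ=-0.13, a=1.1): (15.130853, -4.197643, 2.284808, 3.240000)
after step 4 (δ=0.19, a=3.3): (14.706497, -3.707922, 2.326349, 3.900000)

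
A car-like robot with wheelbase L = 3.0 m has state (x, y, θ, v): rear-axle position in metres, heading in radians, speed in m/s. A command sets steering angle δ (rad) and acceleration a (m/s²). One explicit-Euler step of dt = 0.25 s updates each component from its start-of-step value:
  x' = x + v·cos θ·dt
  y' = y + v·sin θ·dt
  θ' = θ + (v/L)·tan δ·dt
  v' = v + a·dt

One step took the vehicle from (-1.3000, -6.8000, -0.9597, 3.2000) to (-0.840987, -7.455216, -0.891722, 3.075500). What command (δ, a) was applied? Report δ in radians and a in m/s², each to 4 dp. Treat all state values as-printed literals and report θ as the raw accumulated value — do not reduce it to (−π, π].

a = (v'−v)/dt = (-0.124500)/0.25 = -0.4980
Δθ = θ'−θ = 0.067978;  (v·dt/L) = 3.2000·0.25/3.0 = 0.266667
tan δ = Δθ·L/(v·dt) = 0.254917  →  δ = 0.2496

δ = 0.2496, a = -0.4980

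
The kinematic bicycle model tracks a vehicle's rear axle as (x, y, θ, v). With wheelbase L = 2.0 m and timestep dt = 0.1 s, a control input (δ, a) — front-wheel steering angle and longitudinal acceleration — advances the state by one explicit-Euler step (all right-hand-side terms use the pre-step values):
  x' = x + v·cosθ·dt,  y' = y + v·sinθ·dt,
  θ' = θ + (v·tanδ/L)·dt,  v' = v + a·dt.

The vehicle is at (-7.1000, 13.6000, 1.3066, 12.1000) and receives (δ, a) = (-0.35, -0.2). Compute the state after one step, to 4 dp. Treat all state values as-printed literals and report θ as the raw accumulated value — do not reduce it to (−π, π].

(-6.7840, 14.7680, 1.0858, 12.0800)

x' = -7.1000 + 12.1000·cos(1.3066)·0.1 = -6.7840
y' = 13.6000 + 12.1000·sin(1.3066)·0.1 = 14.7680
θ' = 1.3066 + (12.1000/2.0)·tan(-0.35)·0.1 = 1.0858
v' = 12.1000 − 0.2000·0.1 = 12.0800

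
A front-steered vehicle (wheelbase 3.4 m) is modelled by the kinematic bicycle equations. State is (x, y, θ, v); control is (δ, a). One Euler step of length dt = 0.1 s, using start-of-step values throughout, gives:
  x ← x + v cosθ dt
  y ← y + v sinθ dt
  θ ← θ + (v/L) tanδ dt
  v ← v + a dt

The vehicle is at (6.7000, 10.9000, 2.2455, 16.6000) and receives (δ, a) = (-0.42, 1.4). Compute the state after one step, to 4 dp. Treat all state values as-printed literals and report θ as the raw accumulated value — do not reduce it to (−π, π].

(5.6631, 12.1963, 2.0275, 16.7400)

x' = 6.7000 + 16.6000·cos(2.2455)·0.1 = 5.6631
y' = 10.9000 + 16.6000·sin(2.2455)·0.1 = 12.1963
θ' = 2.2455 + (16.6000/3.4)·tan(-0.42)·0.1 = 2.0275
v' = 16.6000 + 1.4000·0.1 = 16.7400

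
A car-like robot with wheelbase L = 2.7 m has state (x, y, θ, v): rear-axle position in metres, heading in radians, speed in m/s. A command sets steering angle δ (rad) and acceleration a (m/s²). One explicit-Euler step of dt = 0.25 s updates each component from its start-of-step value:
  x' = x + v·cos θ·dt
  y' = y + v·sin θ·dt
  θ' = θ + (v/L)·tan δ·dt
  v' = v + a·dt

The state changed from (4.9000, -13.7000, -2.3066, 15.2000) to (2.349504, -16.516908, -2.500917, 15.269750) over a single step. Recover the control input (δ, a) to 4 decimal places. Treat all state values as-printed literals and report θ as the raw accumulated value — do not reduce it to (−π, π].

a = (v'−v)/dt = (0.069750)/0.25 = 0.2790
Δθ = θ'−θ = -0.194317;  (v·dt/L) = 15.2000·0.25/2.7 = 1.407407
tan δ = Δθ·L/(v·dt) = -0.138067  →  δ = -0.1372

δ = -0.1372, a = 0.2790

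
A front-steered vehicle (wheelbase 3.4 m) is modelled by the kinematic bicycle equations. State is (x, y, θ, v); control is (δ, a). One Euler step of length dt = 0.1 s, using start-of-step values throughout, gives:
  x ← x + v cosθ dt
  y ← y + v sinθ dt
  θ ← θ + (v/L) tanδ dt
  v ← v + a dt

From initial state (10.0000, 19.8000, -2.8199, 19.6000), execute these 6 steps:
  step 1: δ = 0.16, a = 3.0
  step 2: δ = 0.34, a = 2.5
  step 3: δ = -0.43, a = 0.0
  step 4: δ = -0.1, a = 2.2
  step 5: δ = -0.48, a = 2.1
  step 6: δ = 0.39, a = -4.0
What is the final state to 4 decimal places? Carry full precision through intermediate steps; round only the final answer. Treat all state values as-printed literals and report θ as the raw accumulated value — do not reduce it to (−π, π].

after step 1 (δ=0.16, a=3.0): (8.140545, 19.180301, -2.726869, 19.900000)
after step 2 (δ=0.34, a=2.5): (6.319241, 18.378457, -2.519829, 20.150000)
after step 3 (δ=-0.43, a=0.0): (4.681343, 17.204782, -2.791630, 20.150000)
after step 4 (δ=-0.1, a=2.2): (2.788482, 16.513913, -2.851093, 20.370000)
after step 5 (δ=-0.48, a=2.1): (0.836830, 15.930453, -3.163000, 20.580000)
after step 6 (δ=0.39, a=-4.0): (-1.220698, 15.974506, -2.914191, 20.180000)

(-1.2207, 15.9745, -2.9142, 20.1800)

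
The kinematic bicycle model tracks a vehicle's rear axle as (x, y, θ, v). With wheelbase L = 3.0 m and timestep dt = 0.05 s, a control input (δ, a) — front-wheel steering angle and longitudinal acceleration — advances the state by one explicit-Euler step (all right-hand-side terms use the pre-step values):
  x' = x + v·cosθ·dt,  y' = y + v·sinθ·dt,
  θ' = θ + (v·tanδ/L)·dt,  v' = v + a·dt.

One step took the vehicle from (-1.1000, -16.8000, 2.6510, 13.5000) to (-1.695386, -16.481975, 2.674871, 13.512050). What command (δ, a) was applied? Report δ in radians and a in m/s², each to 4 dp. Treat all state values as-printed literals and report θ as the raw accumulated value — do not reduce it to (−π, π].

δ = 0.1057, a = 0.2410

a = (v'−v)/dt = (0.012050)/0.05 = 0.2410
Δθ = θ'−θ = 0.023871;  (v·dt/L) = 13.5000·0.05/3.0 = 0.225000
tan δ = Δθ·L/(v·dt) = 0.106093  →  δ = 0.1057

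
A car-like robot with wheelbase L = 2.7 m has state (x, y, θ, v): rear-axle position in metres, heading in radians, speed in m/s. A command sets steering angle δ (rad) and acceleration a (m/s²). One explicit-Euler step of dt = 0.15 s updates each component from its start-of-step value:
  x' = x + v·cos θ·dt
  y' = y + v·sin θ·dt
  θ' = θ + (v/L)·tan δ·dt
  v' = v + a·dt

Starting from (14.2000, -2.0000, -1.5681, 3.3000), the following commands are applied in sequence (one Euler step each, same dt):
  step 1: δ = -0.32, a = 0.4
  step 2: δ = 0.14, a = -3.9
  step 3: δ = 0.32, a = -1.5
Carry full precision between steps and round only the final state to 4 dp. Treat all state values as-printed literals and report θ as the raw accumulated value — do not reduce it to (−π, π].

(14.1589, -3.4142, -1.5515, 2.5500)

after step 1 (δ=-0.32, a=0.4): (14.201335, -2.494998, -1.628855, 3.360000)
after step 2 (δ=0.14, a=-3.9): (14.172090, -2.998149, -1.602549, 2.775000)
after step 3 (δ=0.32, a=-1.5): (14.158875, -3.414189, -1.551460, 2.550000)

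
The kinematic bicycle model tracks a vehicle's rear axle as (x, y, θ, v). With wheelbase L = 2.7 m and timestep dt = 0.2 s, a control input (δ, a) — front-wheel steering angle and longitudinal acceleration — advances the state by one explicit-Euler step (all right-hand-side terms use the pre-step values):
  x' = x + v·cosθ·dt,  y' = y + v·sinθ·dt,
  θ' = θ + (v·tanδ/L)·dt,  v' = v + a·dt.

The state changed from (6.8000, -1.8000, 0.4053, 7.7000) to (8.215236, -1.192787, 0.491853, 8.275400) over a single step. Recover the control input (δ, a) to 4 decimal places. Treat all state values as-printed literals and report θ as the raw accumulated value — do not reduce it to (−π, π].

a = (v'−v)/dt = (0.575400)/0.2 = 2.8770
Δθ = θ'−θ = 0.086553;  (v·dt/L) = 7.7000·0.2/2.7 = 0.570370
tan δ = Δθ·L/(v·dt) = 0.151749  →  δ = 0.1506

δ = 0.1506, a = 2.8770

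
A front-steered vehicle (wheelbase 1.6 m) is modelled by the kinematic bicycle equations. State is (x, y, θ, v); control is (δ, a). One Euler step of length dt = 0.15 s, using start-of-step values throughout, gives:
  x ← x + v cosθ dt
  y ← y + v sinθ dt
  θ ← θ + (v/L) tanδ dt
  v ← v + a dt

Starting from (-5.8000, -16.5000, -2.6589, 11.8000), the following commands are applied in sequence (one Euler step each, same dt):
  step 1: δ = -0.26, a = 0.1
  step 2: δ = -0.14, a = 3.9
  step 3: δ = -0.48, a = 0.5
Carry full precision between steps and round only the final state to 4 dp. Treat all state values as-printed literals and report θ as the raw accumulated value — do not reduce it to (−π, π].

after step 1 (δ=-0.26, a=0.1): (-7.367774, -17.321574, -2.953186, 11.815000)
after step 2 (δ=-0.14, a=3.9): (-9.108663, -17.653505, -3.109279, 12.400000)
after step 3 (δ=-0.48, a=0.5): (-10.967692, -17.713597, -3.714489, 12.475000)

(-10.9677, -17.7136, -3.7145, 12.4750)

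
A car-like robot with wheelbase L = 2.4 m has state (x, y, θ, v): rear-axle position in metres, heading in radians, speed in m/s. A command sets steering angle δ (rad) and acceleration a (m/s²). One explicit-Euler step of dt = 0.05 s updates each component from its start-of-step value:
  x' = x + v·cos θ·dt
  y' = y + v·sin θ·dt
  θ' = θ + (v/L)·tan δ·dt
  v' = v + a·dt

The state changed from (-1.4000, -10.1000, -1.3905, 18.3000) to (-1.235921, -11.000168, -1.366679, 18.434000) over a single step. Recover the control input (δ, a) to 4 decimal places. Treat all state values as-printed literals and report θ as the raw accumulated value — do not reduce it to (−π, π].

a = (v'−v)/dt = (0.134000)/0.05 = 2.6800
Δθ = θ'−θ = 0.023821;  (v·dt/L) = 18.3000·0.05/2.4 = 0.381250
tan δ = Δθ·L/(v·dt) = 0.062481  →  δ = 0.0624

δ = 0.0624, a = 2.6800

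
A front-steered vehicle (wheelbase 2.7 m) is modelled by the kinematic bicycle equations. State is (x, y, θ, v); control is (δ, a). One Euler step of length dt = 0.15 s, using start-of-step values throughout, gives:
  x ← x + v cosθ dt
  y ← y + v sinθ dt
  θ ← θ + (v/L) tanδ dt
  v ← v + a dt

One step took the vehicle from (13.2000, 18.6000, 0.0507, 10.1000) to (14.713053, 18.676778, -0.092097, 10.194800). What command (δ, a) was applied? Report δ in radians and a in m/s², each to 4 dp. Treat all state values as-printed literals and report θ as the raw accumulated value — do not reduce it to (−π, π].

a = (v'−v)/dt = (0.094800)/0.15 = 0.6320
Δθ = θ'−θ = -0.142797;  (v·dt/L) = 10.1000·0.15/2.7 = 0.561111
tan δ = Δθ·L/(v·dt) = -0.254490  →  δ = -0.2492

δ = -0.2492, a = 0.6320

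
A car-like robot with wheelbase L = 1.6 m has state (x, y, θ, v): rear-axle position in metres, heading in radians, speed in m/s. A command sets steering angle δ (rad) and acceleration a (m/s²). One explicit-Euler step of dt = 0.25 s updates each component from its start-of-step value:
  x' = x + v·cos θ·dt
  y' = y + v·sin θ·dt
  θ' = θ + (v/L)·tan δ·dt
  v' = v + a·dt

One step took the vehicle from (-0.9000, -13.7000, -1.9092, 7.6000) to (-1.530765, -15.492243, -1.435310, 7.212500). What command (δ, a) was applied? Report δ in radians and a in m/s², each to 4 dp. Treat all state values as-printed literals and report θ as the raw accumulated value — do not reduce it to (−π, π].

a = (v'−v)/dt = (-0.387500)/0.25 = -1.5500
Δθ = θ'−θ = 0.473890;  (v·dt/L) = 7.6000·0.25/1.6 = 1.187500
tan δ = Δθ·L/(v·dt) = 0.399065  →  δ = 0.3797

δ = 0.3797, a = -1.5500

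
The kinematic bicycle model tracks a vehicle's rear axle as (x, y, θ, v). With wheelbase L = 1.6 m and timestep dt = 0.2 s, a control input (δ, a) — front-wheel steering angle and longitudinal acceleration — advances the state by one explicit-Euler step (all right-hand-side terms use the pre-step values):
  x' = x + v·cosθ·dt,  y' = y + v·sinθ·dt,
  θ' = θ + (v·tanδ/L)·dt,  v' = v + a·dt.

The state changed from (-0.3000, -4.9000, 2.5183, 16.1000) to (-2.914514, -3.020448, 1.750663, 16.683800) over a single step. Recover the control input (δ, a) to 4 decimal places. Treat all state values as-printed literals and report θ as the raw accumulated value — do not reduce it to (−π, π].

δ = -0.3644, a = 2.9190

a = (v'−v)/dt = (0.583800)/0.2 = 2.9190
Δθ = θ'−θ = -0.767637;  (v·dt/L) = 16.1000·0.2/1.6 = 2.012500
tan δ = Δθ·L/(v·dt) = -0.381435  →  δ = -0.3644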